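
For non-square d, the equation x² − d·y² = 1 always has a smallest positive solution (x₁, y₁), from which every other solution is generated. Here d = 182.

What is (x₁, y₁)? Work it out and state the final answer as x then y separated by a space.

27 2

d=182: √d = [13; 2,26] (ℓ=2, even), read p_1/q_1
a_0=13:  p_0=13·1+0=13,  q_0=13·0+1=1
a_1=2:  p_1=2·13+1=27,  q_1=2·1+0=2
(x₁, y₁) = (27, 2);  27² − 182·2² = 1 ✓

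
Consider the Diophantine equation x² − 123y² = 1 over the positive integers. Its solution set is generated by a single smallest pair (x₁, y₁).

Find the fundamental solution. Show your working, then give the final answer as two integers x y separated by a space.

√123 = [11; 11,22, …], period ℓ=2 (even) → k=1
step 0: (11, 1)  from 11·(1,0) + (0,1)
step 1: (122, 11)  from 11·(11,1) + (1,0)
fundamental: x₁=122, y₁=11  (since 14884 − 123·121 = 1)

122 11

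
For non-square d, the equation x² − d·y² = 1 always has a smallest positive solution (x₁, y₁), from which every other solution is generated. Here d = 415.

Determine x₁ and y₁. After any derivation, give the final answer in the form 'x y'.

√415 → a₀=20, period (2,1,2,4,6,…,1,2,40); ℓ=16 even so k=15
a_0=20:  p_0=20·1+0=20,  q_0=20·0+1=1
a_1=2:  p_1=2·20+1=41,  q_1=2·1+0=2
a_2=1:  p_2=1·41+20=61,  q_2=1·2+1=3
a_3=2:  p_3=2·61+41=163,  q_3=2·3+2=8
…
a_5=6:  p_5=6·713+163=4441,  q_5=6·35+8=218
a_6=1:  p_6=1·4441+713=5154,  q_6=1·218+35=253
a_7=1:  p_7=1·5154+4441=9595,  q_7=1·253+218=471
…
a_9=1:  p_9=1·33939+9595=43534,  q_9=1·1666+471=2137
…
a_11=6:  p_11=6·77473+43534=508372,  q_11=6·3803+2137=24955
a_12=4:  p_12=4·508372+77473=2110961,  q_12=4·24955+3803=103623
…
a_14=1:  p_14=1·4730294+2110961=6841255,  q_14=1·232201+103623=335824
a_15=2:  p_15=2·6841255+4730294=18412804,  q_15=2·335824+232201=903849
fundamental: x₁=18412804, y₁=903849  (since 339031351142416 − 415·816943014801 = 1)

18412804 903849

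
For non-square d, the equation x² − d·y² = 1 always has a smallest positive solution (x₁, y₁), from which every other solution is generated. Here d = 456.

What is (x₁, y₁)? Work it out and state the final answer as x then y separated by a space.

1025 48

d=456: √d = [21; 2,1,4,1,2,42] (ℓ=6, even), read p_5/q_5
k=0  a_k=21  p_k/q_k = 21/1
…
k=3  a_k=4  p_k/q_k = 299/14
k=4  a_k=1  p_k/q_k = 363/17
k=5  a_k=2  p_k/q_k = 1025/48
fundamental: x₁=1025, y₁=48  (since 1050625 − 456·2304 = 1)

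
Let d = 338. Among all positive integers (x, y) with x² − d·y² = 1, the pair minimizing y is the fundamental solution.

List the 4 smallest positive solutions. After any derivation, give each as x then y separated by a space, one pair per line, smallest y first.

d=338: √d = [18; 2,1,1,2,36] (ℓ=5, odd), read p_9/q_9
i=0: a=18 ⇒ p=18, q=1
i=1: a=2 ⇒ p=37, q=2
i=2: a=1 ⇒ p=55, q=3
i=3: a=1 ⇒ p=92, q=5
…
i=8: a=1 ⇒ p=43958, q=2391
i=9: a=2 ⇒ p=114243, q=6214
→ (114243, 6214).  Check: 114243²=13051463049, 338·6214²=13051463048, difference 1.
(114243+6214√338)^2 = 26102926097 + 1419812004√338
(114243+6214√338)^3 = 5964153172084899 + 324407165539730√338
(114243+6214√338)^4 = 1362725501650887306817 + 74122495624090936776√338

114243 6214
26102926097 1419812004
5964153172084899 324407165539730
1362725501650887306817 74122495624090936776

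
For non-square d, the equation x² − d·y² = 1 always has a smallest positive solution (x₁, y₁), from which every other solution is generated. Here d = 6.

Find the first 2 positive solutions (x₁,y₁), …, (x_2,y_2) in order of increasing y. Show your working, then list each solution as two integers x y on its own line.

5 2
49 20

√6 = [2; 2,4, …], period ℓ=2 (even) → k=1
a_0=2:  p_0=2·1+0=2,  q_0=2·0+1=1
a_1=2:  p_1=2·2+1=5,  q_1=2·1+0=2
(x₁, y₁) = (5, 2);  5² − 6·2² = 1 ✓
n=2: (5,2)∘(5,2) = (5·5+6·2·2, 5·2+2·5) = (49,20)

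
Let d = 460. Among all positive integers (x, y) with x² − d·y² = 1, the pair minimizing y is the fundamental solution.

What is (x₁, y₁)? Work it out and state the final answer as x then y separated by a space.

2535751 118230

√460 = [21; 2,4,3,1,2,10,2,1,3,4,2,42, …], period ℓ=12 (even) → k=11
step 0: (21, 1)  from 21·(1,0) + (0,1)
step 1: (43, 2)  from 2·(21,1) + (1,0)
step 2: (193, 9)  from 4·(43,2) + (21,1)
step 3: (622, 29)  from 3·(193,9) + (43,2)
step 4: (815, 38)  from 1·(622,29) + (193,9)
step 5: (2252, 105)  from 2·(815,38) + (622,29)
step 6: (23335, 1088)  from 10·(2252,105) + (815,38)
…
step 10: (1135029, 52921)  from 4·(265693,12388) + (72257,3369)
step 11: (2535751, 118230)  from 2·(1135029,52921) + (265693,12388)
→ (2535751, 118230).  Check: 2535751²=6430033134001, 460·118230²=6430033134000, difference 1.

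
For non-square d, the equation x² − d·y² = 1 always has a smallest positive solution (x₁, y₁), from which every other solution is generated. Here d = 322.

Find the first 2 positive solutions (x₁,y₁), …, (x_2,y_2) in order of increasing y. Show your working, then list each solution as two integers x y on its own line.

d=322: √d = [17; 1,16,1,34] (ℓ=4, even), read p_3/q_3
k=0  a_k=17  p_k/q_k = 17/1
…
k=2  a_k=16  p_k/q_k = 305/17
k=3  a_k=1  p_k/q_k = 323/18
(x₁, y₁) = (323, 18);  323² − 322·18² = 1 ✓
(323+18√322)^2 = 208657 + 11628√322

323 18
208657 11628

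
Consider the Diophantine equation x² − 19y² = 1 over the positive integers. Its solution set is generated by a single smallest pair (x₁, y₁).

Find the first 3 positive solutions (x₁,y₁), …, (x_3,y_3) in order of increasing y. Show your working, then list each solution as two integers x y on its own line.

[4; 2,1,3,1,2,8] for √19; ℓ=6 ⇒ convergent index 5
i=0: a=4 ⇒ p=4, q=1
…
i=4: a=1 ⇒ p=61, q=14
i=5: a=2 ⇒ p=170, q=39
→ (170, 39).  Check: 170²=28900, 19·39²=28899, difference 1.
(170+39√19)^2 = 57799 + 13260√19
(170+39√19)^3 = 19651490 + 4508361√19

170 39
57799 13260
19651490 4508361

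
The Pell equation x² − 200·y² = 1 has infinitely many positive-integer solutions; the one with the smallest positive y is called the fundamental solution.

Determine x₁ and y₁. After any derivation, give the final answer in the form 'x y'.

99 7

[14; 7,28] for √200; ℓ=2 ⇒ convergent index 1
i=0: a=14 ⇒ p=14, q=1
i=1: a=7 ⇒ p=99, q=7
fundamental: x₁=99, y₁=7  (since 9801 − 200·49 = 1)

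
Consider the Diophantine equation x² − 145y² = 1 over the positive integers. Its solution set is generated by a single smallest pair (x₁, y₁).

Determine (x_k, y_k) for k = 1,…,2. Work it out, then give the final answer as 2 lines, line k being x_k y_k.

289 24
167041 13872

√145 → a₀=12, period (24); ℓ=1 odd so k=1
k=0  a_k=12  p_k/q_k = 12/1
k=1  a_k=24  p_k/q_k = 289/24
(x₁, y₁) = (289, 24);  289² − 145·24² = 1 ✓
(x_2, y_2) = (289·289 + 145·24·24, 289·24 + 24·289) = (167041, 13872)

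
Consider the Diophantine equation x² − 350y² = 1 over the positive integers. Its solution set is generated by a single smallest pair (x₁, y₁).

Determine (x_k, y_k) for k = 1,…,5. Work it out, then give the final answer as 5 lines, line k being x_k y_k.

[18; 1,2,2,2,1,36] for √350; ℓ=6 ⇒ convergent index 5
i=0: a=18 ⇒ p=18, q=1
…
i=2: a=2 ⇒ p=56, q=3
…
i=4: a=2 ⇒ p=318, q=17
i=5: a=1 ⇒ p=449, q=24
fundamental: x₁=449, y₁=24  (since 201601 − 350·576 = 1)
(449+24√350)^2 = 403201 + 21552√350
(449+24√350)^3 = 362074049 + 19353672√350
(449+24√350)^4 = 325142092801 + 17379575904√350
(449+24√350)^5 = 291977237261249 + 15606839808120√350

449 24
403201 21552
362074049 19353672
325142092801 17379575904
291977237261249 15606839808120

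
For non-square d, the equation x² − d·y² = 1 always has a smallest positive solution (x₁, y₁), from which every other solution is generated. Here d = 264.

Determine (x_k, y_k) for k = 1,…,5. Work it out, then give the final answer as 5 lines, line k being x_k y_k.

65 4
8449 520
1098305 67596
142771201 8786960
18559157825 1142237204

[16; 4,32] for √264; ℓ=2 ⇒ convergent index 1
step 0: (16, 1)  from 16·(1,0) + (0,1)
step 1: (65, 4)  from 4·(16,1) + (1,0)
fundamental: x₁=65, y₁=4  (since 4225 − 264·16 = 1)
n=2: (65,4)∘(65,4) = (65·65+264·4·4, 65·4+4·65) = (8449,520)
n=3: (8449,520)∘(65,4) = (65·8449+264·4·520, 65·520+4·8449) = (1098305,67596)
n=4: (1098305,67596)∘(65,4) = (65·1098305+264·4·67596, 65·67596+4·1098305) = (142771201,8786960)
n=5: (142771201,8786960)∘(65,4) = (65·142771201+264·4·8786960, 65·8786960+4·142771201) = (18559157825,1142237204)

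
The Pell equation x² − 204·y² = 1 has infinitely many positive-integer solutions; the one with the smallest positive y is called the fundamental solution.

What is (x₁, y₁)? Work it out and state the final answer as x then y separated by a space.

√204 → a₀=14, period (3,1,1,6,1,1,3,28); ℓ=8 even so k=7
a_0=14:  p_0=14·1+0=14,  q_0=14·0+1=1
a_1=3:  p_1=3·14+1=43,  q_1=3·1+0=3
a_2=1:  p_2=1·43+14=57,  q_2=1·3+1=4
a_3=1:  p_3=1·57+43=100,  q_3=1·4+3=7
a_4=6:  p_4=6·100+57=657,  q_4=6·7+4=46
a_5=1:  p_5=1·657+100=757,  q_5=1·46+7=53
a_6=1:  p_6=1·757+657=1414,  q_6=1·53+46=99
a_7=3:  p_7=3·1414+757=4999,  q_7=3·99+53=350
(x₁, y₁) = (4999, 350);  4999² − 204·350² = 1 ✓

4999 350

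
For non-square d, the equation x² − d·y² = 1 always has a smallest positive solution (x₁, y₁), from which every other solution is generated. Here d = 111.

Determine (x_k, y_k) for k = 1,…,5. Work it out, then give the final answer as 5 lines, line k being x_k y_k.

d=111: √d = [10; 1,1,6,1,1,20] (ℓ=6, even), read p_5/q_5
a_0=10:  p_0=10·1+0=10,  q_0=10·0+1=1
…
a_3=6:  p_3=6·21+11=137,  q_3=6·2+1=13
a_4=1:  p_4=1·137+21=158,  q_4=1·13+2=15
a_5=1:  p_5=1·158+137=295,  q_5=1·15+13=28
(x₁, y₁) = (295, 28);  295² − 111·28² = 1 ✓
(x_2, y_2) = (295·295 + 111·28·28, 295·28 + 28·295) = (174049, 16520)
(x_3, y_3) = (295·174049 + 111·28·16520, 295·16520 + 28·174049) = (102688615, 9746772)
(x_4, y_4) = (295·102688615 + 111·28·9746772, 295·9746772 + 28·102688615) = (60586108801, 5750578960)
(x_5, y_5) = (295·60586108801 + 111·28·5750578960, 295·5750578960 + 28·60586108801) = (35745701503975, 3392831839628)

295 28
174049 16520
102688615 9746772
60586108801 5750578960
35745701503975 3392831839628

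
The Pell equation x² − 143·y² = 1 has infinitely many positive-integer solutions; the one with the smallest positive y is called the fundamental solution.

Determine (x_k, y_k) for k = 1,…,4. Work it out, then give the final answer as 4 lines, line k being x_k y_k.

12 1
287 24
6876 575
164737 13776

√143 → a₀=11, period (1,22); ℓ=2 even so k=1
k=0  a_k=11  p_k/q_k = 11/1
k=1  a_k=1  p_k/q_k = 12/1
fundamental: x₁=12, y₁=1  (since 144 − 143·1 = 1)
(x_2, y_2) = (12·12 + 143·1·1, 12·1 + 1·12) = (287, 24)
(x_3, y_3) = (12·287 + 143·1·24, 12·24 + 1·287) = (6876, 575)
(x_4, y_4) = (12·6876 + 143·1·575, 12·575 + 1·6876) = (164737, 13776)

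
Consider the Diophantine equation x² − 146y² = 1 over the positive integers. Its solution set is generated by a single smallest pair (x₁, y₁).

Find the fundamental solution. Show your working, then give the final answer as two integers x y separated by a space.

145 12

[12; 12,24] for √146; ℓ=2 ⇒ convergent index 1
step 0: (12, 1)  from 12·(1,0) + (0,1)
step 1: (145, 12)  from 12·(12,1) + (1,0)
(x₁, y₁) = (145, 12);  145² − 146·12² = 1 ✓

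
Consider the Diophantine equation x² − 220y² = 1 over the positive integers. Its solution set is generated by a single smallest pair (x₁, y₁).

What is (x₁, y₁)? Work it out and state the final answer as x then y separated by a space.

89 6

√220 = [14; 1,4,1,28, …], period ℓ=4 (even) → k=3
k=0  a_k=14  p_k/q_k = 14/1
k=1  a_k=1  p_k/q_k = 15/1
k=2  a_k=4  p_k/q_k = 74/5
k=3  a_k=1  p_k/q_k = 89/6
(x₁, y₁) = (89, 6);  89² − 220·6² = 1 ✓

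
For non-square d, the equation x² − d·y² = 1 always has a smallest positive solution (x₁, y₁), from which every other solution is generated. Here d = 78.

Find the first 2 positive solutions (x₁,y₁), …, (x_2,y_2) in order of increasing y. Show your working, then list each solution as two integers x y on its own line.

53 6
5617 636

√78 = [8; 1,4,1,16, …], period ℓ=4 (even) → k=3
i=0: a=8 ⇒ p=8, q=1
i=1: a=1 ⇒ p=9, q=1
i=2: a=4 ⇒ p=44, q=5
i=3: a=1 ⇒ p=53, q=6
→ (53, 6).  Check: 53²=2809, 78·6²=2808, difference 1.
(x_2, y_2) = (53·53 + 78·6·6, 53·6 + 6·53) = (5617, 636)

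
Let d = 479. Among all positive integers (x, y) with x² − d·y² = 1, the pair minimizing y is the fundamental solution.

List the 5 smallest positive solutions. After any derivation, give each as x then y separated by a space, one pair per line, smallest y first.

2989440 136591
17873503027199 816661198080
106863529779256567680 4882719303976413809
638924220926583633867571201 29193192792157684333155840
3820051246013425493328364845667200 174542596521170852986514812245391

√479 = [21; 1,7,1,3,2,21,2,3,1,7,1,42, …], period ℓ=12 (even) → k=11
a_0=21:  p_0=21·1+0=21,  q_0=21·0+1=1
a_1=1:  p_1=1·21+1=22,  q_1=1·1+0=1
…
a_5=2:  p_5=2·766+197=1729,  q_5=2·35+9=79
a_6=21:  p_6=21·1729+766=37075,  q_6=21·79+35=1694
…
a_10=7:  p_10=7·340591+264712=2648849,  q_10=7·15562+12095=121029
a_11=1:  p_11=1·2648849+340591=2989440,  q_11=1·121029+15562=136591
(x₁, y₁) = (2989440, 136591);  2989440² − 479·136591² = 1 ✓
k=2:  x_2 = 2989440·2989440+479·136591·136591 = 17873503027199,  y_2 = 2989440·136591+136591·2989440 = 816661198080
k=3:  x_3 = 2989440·17873503027199+479·136591·816661198080 = 106863529779256567680,  y_3 = 2989440·816661198080+136591·17873503027199 = 4882719303976413809
k=4:  x_4 = 2989440·106863529779256567680+479·136591·4882719303976413809 = 638924220926583633867571201,  y_4 = 2989440·4882719303976413809+136591·106863529779256567680 = 29193192792157684333155840
k=5:  x_5 = 2989440·638924220926583633867571201+479·136591·29193192792157684333155840 = 3820051246013425493328364845667200,  y_5 = 2989440·29193192792157684333155840+136591·638924220926583633867571201 = 174542596521170852986514812245391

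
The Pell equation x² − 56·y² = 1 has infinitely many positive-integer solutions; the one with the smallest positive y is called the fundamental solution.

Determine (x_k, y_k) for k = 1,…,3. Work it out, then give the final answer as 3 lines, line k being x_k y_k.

√56 → a₀=7, period (2,14); ℓ=2 even so k=1
k=0  a_k=7  p_k/q_k = 7/1
k=1  a_k=2  p_k/q_k = 15/2
fundamental: x₁=15, y₁=2  (since 225 − 56·4 = 1)
(x_2, y_2) = (15·15 + 56·2·2, 15·2 + 2·15) = (449, 60)
(x_3, y_3) = (15·449 + 56·2·60, 15·60 + 2·449) = (13455, 1798)

15 2
449 60
13455 1798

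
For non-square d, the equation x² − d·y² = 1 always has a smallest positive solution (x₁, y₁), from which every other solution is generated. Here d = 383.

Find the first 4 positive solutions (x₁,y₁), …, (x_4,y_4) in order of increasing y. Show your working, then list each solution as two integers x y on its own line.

18768 959
704475647 35997024
26443197867024 1351184291905
992571874432137217 50718053544949056

[19; 1,1,3,19,3,1,1,38] for √383; ℓ=8 ⇒ convergent index 7
i=0: a=19 ⇒ p=19, q=1
…
i=4: a=19 ⇒ p=2642, q=135
i=5: a=3 ⇒ p=8063, q=412
i=6: a=1 ⇒ p=10705, q=547
i=7: a=1 ⇒ p=18768, q=959
fundamental: x₁=18768, y₁=959  (since 352237824 − 383·919681 = 1)
n=2: (18768,959)∘(18768,959) = (18768·18768+383·959·959, 18768·959+959·18768) = (704475647,35997024)
n=3: (704475647,35997024)∘(18768,959) = (18768·704475647+383·959·35997024, 18768·35997024+959·704475647) = (26443197867024,1351184291905)
n=4: (26443197867024,1351184291905)∘(18768,959) = (18768·26443197867024+383·959·1351184291905, 18768·1351184291905+959·26443197867024) = (992571874432137217,50718053544949056)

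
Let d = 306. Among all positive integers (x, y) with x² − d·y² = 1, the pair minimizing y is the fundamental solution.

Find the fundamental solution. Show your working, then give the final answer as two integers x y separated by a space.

√306 = [17; 2,34, …], period ℓ=2 (even) → k=1
a_0=17:  p_0=17·1+0=17,  q_0=17·0+1=1
a_1=2:  p_1=2·17+1=35,  q_1=2·1+0=2
fundamental: x₁=35, y₁=2  (since 1225 − 306·4 = 1)

35 2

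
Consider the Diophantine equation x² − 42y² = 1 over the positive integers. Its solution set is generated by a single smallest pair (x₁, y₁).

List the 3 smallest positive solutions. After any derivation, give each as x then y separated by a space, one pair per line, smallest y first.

13 2
337 52
8749 1350

√42 = [6; 2,12, …], period ℓ=2 (even) → k=1
step 0: (6, 1)  from 6·(1,0) + (0,1)
step 1: (13, 2)  from 2·(6,1) + (1,0)
→ (13, 2).  Check: 13²=169, 42·2²=168, difference 1.
(13+2√42)^2 = 337 + 52√42
(13+2√42)^3 = 8749 + 1350√42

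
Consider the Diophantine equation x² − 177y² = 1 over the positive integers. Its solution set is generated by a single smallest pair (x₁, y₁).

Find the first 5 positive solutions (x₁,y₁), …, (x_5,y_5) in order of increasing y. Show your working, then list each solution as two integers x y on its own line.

[13; 3,3,2,8,2,3,3,26] for √177; ℓ=8 ⇒ convergent index 7
a_0=13:  p_0=13·1+0=13,  q_0=13·0+1=1
a_1=3:  p_1=3·13+1=40,  q_1=3·1+0=3
…
a_6=3:  p_6=3·5468+2581=18985,  q_6=3·411+194=1427
a_7=3:  p_7=3·18985+5468=62423,  q_7=3·1427+411=4692
(x₁, y₁) = (62423, 4692);  62423² − 177·4692² = 1 ✓
k=2:  x_2 = 62423·62423+177·4692·4692 = 7793261857,  y_2 = 62423·4692+4692·62423 = 585777432
k=3:  x_3 = 62423·7793261857+177·4692·585777432 = 972957569736599,  y_3 = 62423·585777432+4692·7793261857 = 73131969270780
k=4:  x_4 = 62423·972957569736599+177·4692·73131969270780 = 121469860743542176897,  y_4 = 62423·73131969270780+4692·972957569736599 = 9130233834994022448
k=5:  x_5 = 62423·121469860743542176897+177·4692·9130233834994022448 = 15165026233415309047146263,  y_5 = 62423·9130233834994022448+4692·121469860743542176897 = 1139873173290531757272228

62423 4692
7793261857 585777432
972957569736599 73131969270780
121469860743542176897 9130233834994022448
15165026233415309047146263 1139873173290531757272228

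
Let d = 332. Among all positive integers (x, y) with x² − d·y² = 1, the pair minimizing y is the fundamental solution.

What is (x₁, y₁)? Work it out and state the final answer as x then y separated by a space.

13447 738

√332 = [18; 4,1,1,8,1,1,4,36, …], period ℓ=8 (even) → k=7
step 0: (18, 1)  from 18·(1,0) + (0,1)
…
step 3: (164, 9)  from 1·(91,5) + (73,4)
…
step 6: (2970, 163)  from 1·(1567,86) + (1403,77)
step 7: (13447, 738)  from 4·(2970,163) + (1567,86)
→ (13447, 738).  Check: 13447²=180821809, 332·738²=180821808, difference 1.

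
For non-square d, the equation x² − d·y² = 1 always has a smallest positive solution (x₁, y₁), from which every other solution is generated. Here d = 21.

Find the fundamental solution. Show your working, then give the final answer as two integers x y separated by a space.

√21 → a₀=4, period (1,1,2,1,1,8); ℓ=6 even so k=5
i=0: a=4 ⇒ p=4, q=1
i=1: a=1 ⇒ p=5, q=1
i=2: a=1 ⇒ p=9, q=2
i=3: a=2 ⇒ p=23, q=5
i=4: a=1 ⇒ p=32, q=7
i=5: a=1 ⇒ p=55, q=12
fundamental: x₁=55, y₁=12  (since 3025 − 21·144 = 1)

55 12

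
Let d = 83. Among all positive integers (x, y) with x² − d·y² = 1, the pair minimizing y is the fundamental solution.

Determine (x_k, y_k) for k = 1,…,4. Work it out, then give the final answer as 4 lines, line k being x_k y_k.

√83 = [9; 9,18, …], period ℓ=2 (even) → k=1
a_0=9:  p_0=9·1+0=9,  q_0=9·0+1=1
a_1=9:  p_1=9·9+1=82,  q_1=9·1+0=9
fundamental: x₁=82, y₁=9  (since 6724 − 83·81 = 1)
n=2: (82,9)∘(82,9) = (82·82+83·9·9, 82·9+9·82) = (13447,1476)
n=3: (13447,1476)∘(82,9) = (82·13447+83·9·1476, 82·1476+9·13447) = (2205226,242055)
n=4: (2205226,242055)∘(82,9) = (82·2205226+83·9·242055, 82·242055+9·2205226) = (361643617,39695544)

82 9
13447 1476
2205226 242055
361643617 39695544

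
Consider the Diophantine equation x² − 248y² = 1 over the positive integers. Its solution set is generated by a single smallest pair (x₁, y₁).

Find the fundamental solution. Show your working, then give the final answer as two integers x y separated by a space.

√248 → a₀=15, period (1,2,1,30); ℓ=4 even so k=3
i=0: a=15 ⇒ p=15, q=1
…
i=2: a=2 ⇒ p=47, q=3
i=3: a=1 ⇒ p=63, q=4
(x₁, y₁) = (63, 4);  63² − 248·4² = 1 ✓

63 4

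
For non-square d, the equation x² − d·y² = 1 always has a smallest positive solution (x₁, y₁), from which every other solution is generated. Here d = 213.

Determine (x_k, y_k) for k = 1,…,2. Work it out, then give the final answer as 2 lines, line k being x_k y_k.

194399 13320
75581942401 5178789360

√213 → a₀=14, period (1,1,2,6,1,8,1,6,2,1,1,28); ℓ=12 even so k=11
k=0  a_k=14  p_k/q_k = 14/1
k=1  a_k=1  p_k/q_k = 15/1
k=2  a_k=1  p_k/q_k = 29/2
…
k=4  a_k=6  p_k/q_k = 467/32
k=5  a_k=1  p_k/q_k = 540/37
k=6  a_k=8  p_k/q_k = 4787/328
k=7  a_k=1  p_k/q_k = 5327/365
k=8  a_k=6  p_k/q_k = 36749/2518
…
k=10  a_k=1  p_k/q_k = 115574/7919
k=11  a_k=1  p_k/q_k = 194399/13320
(x₁, y₁) = (194399, 13320);  194399² − 213·13320² = 1 ✓
k=2:  x_2 = 194399·194399+213·13320·13320 = 75581942401,  y_2 = 194399·13320+13320·194399 = 5178789360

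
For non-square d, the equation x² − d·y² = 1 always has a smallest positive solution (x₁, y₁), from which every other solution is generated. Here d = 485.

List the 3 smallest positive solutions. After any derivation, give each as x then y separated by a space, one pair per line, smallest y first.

969 44
1877921 85272
3639409929 165257092

√485 = [22; 44, …], period ℓ=1 (odd) → k=1
step 0: (22, 1)  from 22·(1,0) + (0,1)
step 1: (969, 44)  from 44·(22,1) + (1,0)
fundamental: x₁=969, y₁=44  (since 938961 − 485·1936 = 1)
(x_2, y_2) = (969·969 + 485·44·44, 969·44 + 44·969) = (1877921, 85272)
(x_3, y_3) = (969·1877921 + 485·44·85272, 969·85272 + 44·1877921) = (3639409929, 165257092)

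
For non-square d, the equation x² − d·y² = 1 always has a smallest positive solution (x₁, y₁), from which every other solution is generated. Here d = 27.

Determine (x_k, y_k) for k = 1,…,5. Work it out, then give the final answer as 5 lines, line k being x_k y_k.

26 5
1351 260
70226 13515
3650401 702520
189750626 36517525

√27 → a₀=5, period (5,10); ℓ=2 even so k=1
a_0=5:  p_0=5·1+0=5,  q_0=5·0+1=1
a_1=5:  p_1=5·5+1=26,  q_1=5·1+0=5
fundamental: x₁=26, y₁=5  (since 676 − 27·25 = 1)
k=2:  x_2 = 26·26+27·5·5 = 1351,  y_2 = 26·5+5·26 = 260
k=3:  x_3 = 26·1351+27·5·260 = 70226,  y_3 = 26·260+5·1351 = 13515
k=4:  x_4 = 26·70226+27·5·13515 = 3650401,  y_4 = 26·13515+5·70226 = 702520
k=5:  x_5 = 26·3650401+27·5·702520 = 189750626,  y_5 = 26·702520+5·3650401 = 36517525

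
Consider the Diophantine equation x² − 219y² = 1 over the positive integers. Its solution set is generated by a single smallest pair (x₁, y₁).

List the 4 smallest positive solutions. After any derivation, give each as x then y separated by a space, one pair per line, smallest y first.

√219 → a₀=14, period (1,3,1,28); ℓ=4 even so k=3
k=0  a_k=14  p_k/q_k = 14/1
k=1  a_k=1  p_k/q_k = 15/1
k=2  a_k=3  p_k/q_k = 59/4
k=3  a_k=1  p_k/q_k = 74/5
(x₁, y₁) = (74, 5);  74² − 219·5² = 1 ✓
n=2: (74,5)∘(74,5) = (74·74+219·5·5, 74·5+5·74) = (10951,740)
n=3: (10951,740)∘(74,5) = (74·10951+219·5·740, 74·740+5·10951) = (1620674,109515)
n=4: (1620674,109515)∘(74,5) = (74·1620674+219·5·109515, 74·109515+5·1620674) = (239848801,16207480)

74 5
10951 740
1620674 109515
239848801 16207480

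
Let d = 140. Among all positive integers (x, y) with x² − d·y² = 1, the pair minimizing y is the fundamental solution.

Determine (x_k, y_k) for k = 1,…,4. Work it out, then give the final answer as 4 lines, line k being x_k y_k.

√140 → a₀=11, period (1,4,1,22); ℓ=4 even so k=3
a_0=11:  p_0=11·1+0=11,  q_0=11·0+1=1
a_1=1:  p_1=1·11+1=12,  q_1=1·1+0=1
a_2=4:  p_2=4·12+11=59,  q_2=4·1+1=5
a_3=1:  p_3=1·59+12=71,  q_3=1·5+1=6
→ (71, 6).  Check: 71²=5041, 140·6²=5040, difference 1.
(x_2, y_2) = (71·71 + 140·6·6, 71·6 + 6·71) = (10081, 852)
(x_3, y_3) = (71·10081 + 140·6·852, 71·852 + 6·10081) = (1431431, 120978)
(x_4, y_4) = (71·1431431 + 140·6·120978, 71·120978 + 6·1431431) = (203253121, 17178024)

71 6
10081 852
1431431 120978
203253121 17178024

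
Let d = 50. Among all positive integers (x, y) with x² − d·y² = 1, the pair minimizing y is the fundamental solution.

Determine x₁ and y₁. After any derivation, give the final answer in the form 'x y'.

99 14

√50 = [7; 14, …], period ℓ=1 (odd) → k=1
step 0: (7, 1)  from 7·(1,0) + (0,1)
step 1: (99, 14)  from 14·(7,1) + (1,0)
→ (99, 14).  Check: 99²=9801, 50·14²=9800, difference 1.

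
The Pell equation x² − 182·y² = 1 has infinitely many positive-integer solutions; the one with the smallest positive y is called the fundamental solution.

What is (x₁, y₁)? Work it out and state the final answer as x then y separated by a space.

27 2

√182 → a₀=13, period (2,26); ℓ=2 even so k=1
k=0  a_k=13  p_k/q_k = 13/1
k=1  a_k=2  p_k/q_k = 27/2
(x₁, y₁) = (27, 2);  27² − 182·2² = 1 ✓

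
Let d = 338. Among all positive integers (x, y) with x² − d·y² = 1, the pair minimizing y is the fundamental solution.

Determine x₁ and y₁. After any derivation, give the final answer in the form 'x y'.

√338 → a₀=18, period (2,1,1,2,36); ℓ=5 odd so k=9
step 0: (18, 1)  from 18·(1,0) + (0,1)
step 1: (37, 2)  from 2·(18,1) + (1,0)
…
step 6: (17631, 959)  from 2·(8696,473) + (239,13)
…
step 8: (43958, 2391)  from 1·(26327,1432) + (17631,959)
step 9: (114243, 6214)  from 2·(43958,2391) + (26327,1432)
fundamental: x₁=114243, y₁=6214  (since 13051463049 − 338·38613796 = 1)

114243 6214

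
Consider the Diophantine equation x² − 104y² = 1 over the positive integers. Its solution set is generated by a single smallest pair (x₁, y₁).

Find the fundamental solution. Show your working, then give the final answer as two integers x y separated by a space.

51 5

√104 → a₀=10, period (5,20); ℓ=2 even so k=1
k=0  a_k=10  p_k/q_k = 10/1
k=1  a_k=5  p_k/q_k = 51/5
fundamental: x₁=51, y₁=5  (since 2601 − 104·25 = 1)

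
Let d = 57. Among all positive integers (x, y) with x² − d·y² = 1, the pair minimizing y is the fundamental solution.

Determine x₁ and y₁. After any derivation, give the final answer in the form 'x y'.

151 20

√57 → a₀=7, period (1,1,4,1,1,14); ℓ=6 even so k=5
a_0=7:  p_0=7·1+0=7,  q_0=7·0+1=1
a_1=1:  p_1=1·7+1=8,  q_1=1·1+0=1
a_2=1:  p_2=1·8+7=15,  q_2=1·1+1=2
a_3=4:  p_3=4·15+8=68,  q_3=4·2+1=9
a_4=1:  p_4=1·68+15=83,  q_4=1·9+2=11
a_5=1:  p_5=1·83+68=151,  q_5=1·11+9=20
fundamental: x₁=151, y₁=20  (since 22801 − 57·400 = 1)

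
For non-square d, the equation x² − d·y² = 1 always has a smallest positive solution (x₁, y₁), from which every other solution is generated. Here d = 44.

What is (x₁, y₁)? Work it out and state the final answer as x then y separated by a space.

[6; 1,1,1,2,1,1,1,12] for √44; ℓ=8 ⇒ convergent index 7
step 0: (6, 1)  from 6·(1,0) + (0,1)
step 1: (7, 1)  from 1·(6,1) + (1,0)
…
step 3: (20, 3)  from 1·(13,2) + (7,1)
step 4: (53, 8)  from 2·(20,3) + (13,2)
step 5: (73, 11)  from 1·(53,8) + (20,3)
step 6: (126, 19)  from 1·(73,11) + (53,8)
step 7: (199, 30)  from 1·(126,19) + (73,11)
fundamental: x₁=199, y₁=30  (since 39601 − 44·900 = 1)

199 30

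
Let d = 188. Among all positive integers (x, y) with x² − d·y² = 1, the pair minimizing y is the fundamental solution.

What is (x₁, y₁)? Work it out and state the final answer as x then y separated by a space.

√188 → a₀=13, period (1,2,2,6,2,2,1,26); ℓ=8 even so k=7
a_0=13:  p_0=13·1+0=13,  q_0=13·0+1=1
a_1=1:  p_1=1·13+1=14,  q_1=1·1+0=1
…
a_5=2:  p_5=2·617+96=1330,  q_5=2·45+7=97
a_6=2:  p_6=2·1330+617=3277,  q_6=2·97+45=239
a_7=1:  p_7=1·3277+1330=4607,  q_7=1·239+97=336
fundamental: x₁=4607, y₁=336  (since 21224449 − 188·112896 = 1)

4607 336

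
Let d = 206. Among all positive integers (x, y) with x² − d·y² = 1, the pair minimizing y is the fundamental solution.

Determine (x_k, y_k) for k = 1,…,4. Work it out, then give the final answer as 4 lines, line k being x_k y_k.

[14; 2,1,5,14,5,1,2,28] for √206; ℓ=8 ⇒ convergent index 7
a_0=14:  p_0=14·1+0=14,  q_0=14·0+1=1
a_1=2:  p_1=2·14+1=29,  q_1=2·1+0=2
a_2=1:  p_2=1·29+14=43,  q_2=1·2+1=3
…
a_4=14:  p_4=14·244+43=3459,  q_4=14·17+3=241
a_5=5:  p_5=5·3459+244=17539,  q_5=5·241+17=1222
a_6=1:  p_6=1·17539+3459=20998,  q_6=1·1222+241=1463
a_7=2:  p_7=2·20998+17539=59535,  q_7=2·1463+1222=4148
→ (59535, 4148).  Check: 59535²=3544416225, 206·4148²=3544416224, difference 1.
(59535+4148√206)^2 = 7088832449 + 493902360√206
(59535+4148√206)^3 = 844067279642895 + 58808954001052√206
(59535+4148√206)^4 = 100503090979990675201 + 7002382152411359280√206

59535 4148
7088832449 493902360
844067279642895 58808954001052
100503090979990675201 7002382152411359280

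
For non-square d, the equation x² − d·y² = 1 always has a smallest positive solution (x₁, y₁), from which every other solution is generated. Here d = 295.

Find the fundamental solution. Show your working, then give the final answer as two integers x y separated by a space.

2024999 117900

√295 → a₀=17, period (5,1,2,3,2,6,2,3,2,1,5,34); ℓ=12 even so k=11
a_0=17:  p_0=17·1+0=17,  q_0=17·0+1=1
…
a_4=3:  p_4=3·292+103=979,  q_4=3·17+6=57
…
a_6=6:  p_6=6·2250+979=14479,  q_6=6·131+57=843
…
a_10=1:  p_10=1·247414+108103=355517,  q_10=1·14405+6294=20699
a_11=5:  p_11=5·355517+247414=2024999,  q_11=5·20699+14405=117900
(x₁, y₁) = (2024999, 117900);  2024999² − 295·117900² = 1 ✓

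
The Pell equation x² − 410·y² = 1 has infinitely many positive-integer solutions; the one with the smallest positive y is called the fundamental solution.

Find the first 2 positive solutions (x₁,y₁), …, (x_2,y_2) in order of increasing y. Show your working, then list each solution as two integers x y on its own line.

81 4
13121 648

√410 → a₀=20, period (4,40); ℓ=2 even so k=1
k=0  a_k=20  p_k/q_k = 20/1
k=1  a_k=4  p_k/q_k = 81/4
fundamental: x₁=81, y₁=4  (since 6561 − 410·16 = 1)
k=2:  x_2 = 81·81+410·4·4 = 13121,  y_2 = 81·4+4·81 = 648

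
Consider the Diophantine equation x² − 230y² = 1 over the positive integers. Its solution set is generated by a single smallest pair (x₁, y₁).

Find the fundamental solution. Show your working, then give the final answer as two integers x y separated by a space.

√230 = [15; 6,30, …], period ℓ=2 (even) → k=1
step 0: (15, 1)  from 15·(1,0) + (0,1)
step 1: (91, 6)  from 6·(15,1) + (1,0)
→ (91, 6).  Check: 91²=8281, 230·6²=8280, difference 1.

91 6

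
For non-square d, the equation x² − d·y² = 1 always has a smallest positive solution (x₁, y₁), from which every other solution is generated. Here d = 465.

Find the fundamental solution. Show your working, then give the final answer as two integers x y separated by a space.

[21; 1,1,3,2,2,2,3,1,1,42] for √465; ℓ=10 ⇒ convergent index 9
i=0: a=21 ⇒ p=21, q=1
i=1: a=1 ⇒ p=22, q=1
i=2: a=1 ⇒ p=43, q=2
…
i=5: a=2 ⇒ p=841, q=39
i=6: a=2 ⇒ p=2027, q=94
…
i=8: a=1 ⇒ p=8949, q=415
i=9: a=1 ⇒ p=15871, q=736
→ (15871, 736).  Check: 15871²=251888641, 465·736²=251888640, difference 1.

15871 736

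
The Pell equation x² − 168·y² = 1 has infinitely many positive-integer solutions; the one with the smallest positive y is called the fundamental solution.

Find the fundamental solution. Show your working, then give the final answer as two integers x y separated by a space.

√168 = [12; 1,24, …], period ℓ=2 (even) → k=1
i=0: a=12 ⇒ p=12, q=1
i=1: a=1 ⇒ p=13, q=1
fundamental: x₁=13, y₁=1  (since 169 − 168·1 = 1)

13 1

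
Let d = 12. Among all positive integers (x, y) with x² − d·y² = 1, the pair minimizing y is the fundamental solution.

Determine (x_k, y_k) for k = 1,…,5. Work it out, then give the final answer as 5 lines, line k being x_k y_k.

[3; 2,6] for √12; ℓ=2 ⇒ convergent index 1
k=0  a_k=3  p_k/q_k = 3/1
k=1  a_k=2  p_k/q_k = 7/2
(x₁, y₁) = (7, 2);  7² − 12·2² = 1 ✓
(x_2, y_2) = (7·7 + 12·2·2, 7·2 + 2·7) = (97, 28)
(x_3, y_3) = (7·97 + 12·2·28, 7·28 + 2·97) = (1351, 390)
(x_4, y_4) = (7·1351 + 12·2·390, 7·390 + 2·1351) = (18817, 5432)
(x_5, y_5) = (7·18817 + 12·2·5432, 7·5432 + 2·18817) = (262087, 75658)

7 2
97 28
1351 390
18817 5432
262087 75658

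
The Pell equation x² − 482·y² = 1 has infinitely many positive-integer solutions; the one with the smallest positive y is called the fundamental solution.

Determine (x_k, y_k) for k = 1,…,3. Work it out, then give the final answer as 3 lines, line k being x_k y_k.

483 22
466577 21252
450712899 20529410

[21; 1,20,1,42] for √482; ℓ=4 ⇒ convergent index 3
i=0: a=21 ⇒ p=21, q=1
…
i=2: a=20 ⇒ p=461, q=21
i=3: a=1 ⇒ p=483, q=22
(x₁, y₁) = (483, 22);  483² − 482·22² = 1 ✓
(483+22√482)^2 = 466577 + 21252√482
(483+22√482)^3 = 450712899 + 20529410√482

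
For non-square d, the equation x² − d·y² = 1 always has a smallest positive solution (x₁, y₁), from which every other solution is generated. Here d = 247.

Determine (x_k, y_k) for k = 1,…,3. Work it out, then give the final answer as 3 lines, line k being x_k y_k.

85292 5427
14549450527 925759368
2481903468612476 157919736025485

√247 → a₀=15, period (1,2,1,1,9,1,9,1,1,2,1,30); ℓ=12 even so k=11
k=0  a_k=15  p_k/q_k = 15/1
…
k=4  a_k=1  p_k/q_k = 110/7
…
k=6  a_k=1  p_k/q_k = 1163/74
k=7  a_k=9  p_k/q_k = 11520/733
k=8  a_k=1  p_k/q_k = 12683/807
k=9  a_k=1  p_k/q_k = 24203/1540
k=10  a_k=2  p_k/q_k = 61089/3887
k=11  a_k=1  p_k/q_k = 85292/5427
→ (85292, 5427).  Check: 85292²=7274725264, 247·5427²=7274725263, difference 1.
(x_2, y_2) = (85292·85292 + 247·5427·5427, 85292·5427 + 5427·85292) = (14549450527, 925759368)
(x_3, y_3) = (85292·14549450527 + 247·5427·925759368, 85292·925759368 + 5427·14549450527) = (2481903468612476, 157919736025485)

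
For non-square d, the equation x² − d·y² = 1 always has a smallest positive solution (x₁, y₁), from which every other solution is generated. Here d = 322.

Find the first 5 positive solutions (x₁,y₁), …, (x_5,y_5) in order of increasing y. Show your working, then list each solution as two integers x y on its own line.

√322 → a₀=17, period (1,16,1,34); ℓ=4 even so k=3
i=0: a=17 ⇒ p=17, q=1
…
i=2: a=16 ⇒ p=305, q=17
i=3: a=1 ⇒ p=323, q=18
fundamental: x₁=323, y₁=18  (since 104329 − 322·324 = 1)
k=2:  x_2 = 323·323+322·18·18 = 208657,  y_2 = 323·18+18·323 = 11628
k=3:  x_3 = 323·208657+322·18·11628 = 134792099,  y_3 = 323·11628+18·208657 = 7511670
k=4:  x_4 = 323·134792099+322·18·7511670 = 87075487297,  y_4 = 323·7511670+18·134792099 = 4852527192
k=5:  x_5 = 323·87075487297+322·18·4852527192 = 56250630001763,  y_5 = 323·4852527192+18·87075487297 = 3134725054362

323 18
208657 11628
134792099 7511670
87075487297 4852527192
56250630001763 3134725054362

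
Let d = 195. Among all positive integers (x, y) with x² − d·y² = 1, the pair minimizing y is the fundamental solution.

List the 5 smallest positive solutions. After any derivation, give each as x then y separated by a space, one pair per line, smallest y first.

d=195: √d = [13; 1,26] (ℓ=2, even), read p_1/q_1
step 0: (13, 1)  from 13·(1,0) + (0,1)
step 1: (14, 1)  from 1·(13,1) + (1,0)
→ (14, 1).  Check: 14²=196, 195·1²=195, difference 1.
n=2: (14,1)∘(14,1) = (14·14+195·1·1, 14·1+1·14) = (391,28)
n=3: (391,28)∘(14,1) = (14·391+195·1·28, 14·28+1·391) = (10934,783)
n=4: (10934,783)∘(14,1) = (14·10934+195·1·783, 14·783+1·10934) = (305761,21896)
n=5: (305761,21896)∘(14,1) = (14·305761+195·1·21896, 14·21896+1·305761) = (8550374,612305)

14 1
391 28
10934 783
305761 21896
8550374 612305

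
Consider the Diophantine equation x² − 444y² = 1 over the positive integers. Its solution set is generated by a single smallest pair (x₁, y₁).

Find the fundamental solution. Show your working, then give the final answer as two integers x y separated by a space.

295 14

√444 → a₀=21, period (14,42); ℓ=2 even so k=1
a_0=21:  p_0=21·1+0=21,  q_0=21·0+1=1
a_1=14:  p_1=14·21+1=295,  q_1=14·1+0=14
→ (295, 14).  Check: 295²=87025, 444·14²=87024, difference 1.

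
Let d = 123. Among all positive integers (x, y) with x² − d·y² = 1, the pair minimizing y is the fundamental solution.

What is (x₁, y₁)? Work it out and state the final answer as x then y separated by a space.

√123 → a₀=11, period (11,22); ℓ=2 even so k=1
i=0: a=11 ⇒ p=11, q=1
i=1: a=11 ⇒ p=122, q=11
(x₁, y₁) = (122, 11);  122² − 123·11² = 1 ✓

122 11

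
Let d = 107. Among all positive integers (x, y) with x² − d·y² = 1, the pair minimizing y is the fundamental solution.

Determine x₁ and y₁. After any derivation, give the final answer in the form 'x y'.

962 93

d=107: √d = [10; 2,1,9,1,2,20] (ℓ=6, even), read p_5/q_5
step 0: (10, 1)  from 10·(1,0) + (0,1)
…
step 2: (31, 3)  from 1·(21,2) + (10,1)
…
step 4: (331, 32)  from 1·(300,29) + (31,3)
step 5: (962, 93)  from 2·(331,32) + (300,29)
fundamental: x₁=962, y₁=93  (since 925444 − 107·8649 = 1)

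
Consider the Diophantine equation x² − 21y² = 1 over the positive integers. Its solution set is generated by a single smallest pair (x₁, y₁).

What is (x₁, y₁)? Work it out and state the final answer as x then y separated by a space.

√21 → a₀=4, period (1,1,2,1,1,8); ℓ=6 even so k=5
step 0: (4, 1)  from 4·(1,0) + (0,1)
…
step 2: (9, 2)  from 1·(5,1) + (4,1)
…
step 4: (32, 7)  from 1·(23,5) + (9,2)
step 5: (55, 12)  from 1·(32,7) + (23,5)
fundamental: x₁=55, y₁=12  (since 3025 − 21·144 = 1)

55 12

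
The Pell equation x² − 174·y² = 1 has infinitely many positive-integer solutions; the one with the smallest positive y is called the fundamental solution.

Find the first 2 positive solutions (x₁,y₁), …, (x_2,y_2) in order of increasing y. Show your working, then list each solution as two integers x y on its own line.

d=174: √d = [13; 5,4,5,26] (ℓ=4, even), read p_3/q_3
step 0: (13, 1)  from 13·(1,0) + (0,1)
…
step 2: (277, 21)  from 4·(66,5) + (13,1)
step 3: (1451, 110)  from 5·(277,21) + (66,5)
(x₁, y₁) = (1451, 110);  1451² − 174·110² = 1 ✓
k=2:  x_2 = 1451·1451+174·110·110 = 4210801,  y_2 = 1451·110+110·1451 = 319220

1451 110
4210801 319220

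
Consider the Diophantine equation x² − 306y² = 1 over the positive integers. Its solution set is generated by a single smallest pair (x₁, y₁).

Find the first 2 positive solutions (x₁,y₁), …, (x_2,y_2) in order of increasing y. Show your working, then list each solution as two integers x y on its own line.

35 2
2449 140

√306 → a₀=17, period (2,34); ℓ=2 even so k=1
i=0: a=17 ⇒ p=17, q=1
i=1: a=2 ⇒ p=35, q=2
(x₁, y₁) = (35, 2);  35² − 306·2² = 1 ✓
(x_2, y_2) = (35·35 + 306·2·2, 35·2 + 2·35) = (2449, 140)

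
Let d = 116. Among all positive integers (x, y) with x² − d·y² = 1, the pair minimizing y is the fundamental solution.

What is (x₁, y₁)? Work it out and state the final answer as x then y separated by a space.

9801 910

√116 → a₀=10, period (1,3,2,1,4,1,2,3,1,20); ℓ=10 even so k=9
i=0: a=10 ⇒ p=10, q=1
i=1: a=1 ⇒ p=11, q=1
i=2: a=3 ⇒ p=43, q=4
…
i=4: a=1 ⇒ p=140, q=13
…
i=7: a=2 ⇒ p=2251, q=209
i=8: a=3 ⇒ p=7550, q=701
i=9: a=1 ⇒ p=9801, q=910
→ (9801, 910).  Check: 9801²=96059601, 116·910²=96059600, difference 1.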